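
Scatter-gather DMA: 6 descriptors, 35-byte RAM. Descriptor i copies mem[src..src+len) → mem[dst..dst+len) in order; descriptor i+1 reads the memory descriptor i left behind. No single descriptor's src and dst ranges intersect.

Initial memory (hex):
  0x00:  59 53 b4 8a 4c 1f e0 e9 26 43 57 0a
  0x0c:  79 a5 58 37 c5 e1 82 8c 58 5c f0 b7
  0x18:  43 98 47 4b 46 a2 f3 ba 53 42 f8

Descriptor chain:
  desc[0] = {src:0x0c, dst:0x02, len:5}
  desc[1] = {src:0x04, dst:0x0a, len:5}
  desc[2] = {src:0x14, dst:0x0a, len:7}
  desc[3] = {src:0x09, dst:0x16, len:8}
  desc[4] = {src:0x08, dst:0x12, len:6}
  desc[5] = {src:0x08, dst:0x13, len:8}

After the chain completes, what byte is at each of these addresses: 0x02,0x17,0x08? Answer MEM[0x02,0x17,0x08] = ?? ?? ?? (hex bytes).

MEM[0x02,0x17,0x08] = 79 f0 26

[0] 0x0c->0x02 len=5 : 79 a5 58 37 c5
[1] 0x04->0x0a len=5 : 58 37 c5 e9 26
[2] 0x14->0x0a len=7 : 58 5c f0 b7 43 98 47
[3] 0x09->0x16 len=8 : 43 58 5c f0 b7 43 98 47
[4] 0x08->0x12 len=6 : 26 43 58 5c f0 b7
[5] 0x08->0x13 len=8 : 26 43 58 5c f0 b7 43 98
query mem[0x02]=0x79, mem[0x17]=0xf0, mem[0x08]=0x26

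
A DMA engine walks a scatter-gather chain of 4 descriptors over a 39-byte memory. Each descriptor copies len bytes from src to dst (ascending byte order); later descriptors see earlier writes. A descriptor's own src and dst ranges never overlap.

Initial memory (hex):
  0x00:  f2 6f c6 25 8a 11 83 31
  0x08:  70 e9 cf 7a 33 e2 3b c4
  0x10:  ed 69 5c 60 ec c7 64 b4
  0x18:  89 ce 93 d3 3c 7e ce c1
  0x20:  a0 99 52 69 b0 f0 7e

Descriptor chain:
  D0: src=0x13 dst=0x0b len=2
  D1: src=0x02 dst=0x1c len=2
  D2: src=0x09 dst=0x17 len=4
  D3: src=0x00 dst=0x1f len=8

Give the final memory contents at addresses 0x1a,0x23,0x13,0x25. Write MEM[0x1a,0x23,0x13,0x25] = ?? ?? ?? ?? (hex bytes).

D0: mem[0x0b..0x0c] <- [60 ec]
D1: mem[0x1c..0x1d] <- [c6 25]
D2: mem[0x17..0x1a] <- [e9 cf 60 ec]
D3: mem[0x1f..0x26] <- [f2 6f c6 25 8a 11 83 31]
query mem[0x1a]=0xec, mem[0x23]=0x8a, mem[0x13]=0x60, mem[0x25]=0x83

MEM[0x1a,0x23,0x13,0x25] = ec 8a 60 83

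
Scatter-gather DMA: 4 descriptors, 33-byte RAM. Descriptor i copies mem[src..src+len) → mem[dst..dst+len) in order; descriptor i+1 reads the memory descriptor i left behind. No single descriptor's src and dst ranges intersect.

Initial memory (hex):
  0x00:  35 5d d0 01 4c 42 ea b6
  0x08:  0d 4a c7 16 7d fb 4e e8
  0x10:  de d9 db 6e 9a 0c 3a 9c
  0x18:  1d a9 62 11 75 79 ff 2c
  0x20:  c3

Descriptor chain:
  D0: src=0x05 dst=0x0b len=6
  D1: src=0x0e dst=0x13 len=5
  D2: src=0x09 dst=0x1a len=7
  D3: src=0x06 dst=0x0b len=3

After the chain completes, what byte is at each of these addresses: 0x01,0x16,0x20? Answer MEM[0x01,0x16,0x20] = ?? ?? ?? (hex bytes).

  after D0: wrote 6B at 0x0b = 42eab60d4ac7
  after D1: wrote 5B at 0x13 = 0d4ac7d9db
  after D2: wrote 7B at 0x1a = 4ac742eab60d4a
  after D3: wrote 3B at 0x0b = eab60d
query mem[0x01]=0x5d, mem[0x16]=0xd9, mem[0x20]=0x4a

MEM[0x01,0x16,0x20] = 5d d9 4a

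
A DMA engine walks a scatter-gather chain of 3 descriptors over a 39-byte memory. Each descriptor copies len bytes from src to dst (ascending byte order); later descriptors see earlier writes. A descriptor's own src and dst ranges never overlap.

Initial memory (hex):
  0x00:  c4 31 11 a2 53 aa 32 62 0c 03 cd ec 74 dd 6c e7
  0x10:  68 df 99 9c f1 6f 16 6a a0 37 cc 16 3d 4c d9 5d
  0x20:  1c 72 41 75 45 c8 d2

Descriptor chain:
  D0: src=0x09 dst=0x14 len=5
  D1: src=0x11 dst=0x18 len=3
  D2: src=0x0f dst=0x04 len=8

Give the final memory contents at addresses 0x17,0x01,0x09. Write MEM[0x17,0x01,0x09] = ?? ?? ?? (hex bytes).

D0: mem[0x14..0x18] <- [03 cd ec 74 dd]
D1: mem[0x18..0x1a] <- [df 99 9c]
D2: mem[0x04..0x0b] <- [e7 68 df 99 9c 03 cd ec]
query mem[0x17]=0x74, mem[0x01]=0x31, mem[0x09]=0x03

MEM[0x17,0x01,0x09] = 74 31 03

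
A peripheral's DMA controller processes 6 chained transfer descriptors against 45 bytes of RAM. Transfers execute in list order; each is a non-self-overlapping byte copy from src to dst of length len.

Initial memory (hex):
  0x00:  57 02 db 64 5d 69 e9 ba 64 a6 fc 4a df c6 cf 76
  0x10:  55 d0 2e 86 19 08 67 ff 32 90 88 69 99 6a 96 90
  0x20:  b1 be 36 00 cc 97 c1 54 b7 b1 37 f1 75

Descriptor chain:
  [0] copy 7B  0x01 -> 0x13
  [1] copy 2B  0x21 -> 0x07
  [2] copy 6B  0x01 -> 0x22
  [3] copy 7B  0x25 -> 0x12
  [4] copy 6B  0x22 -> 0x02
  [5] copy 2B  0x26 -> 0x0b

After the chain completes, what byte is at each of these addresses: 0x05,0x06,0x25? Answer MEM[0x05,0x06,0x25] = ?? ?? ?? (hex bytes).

  after D0: wrote 7B at 0x13 = 02db645d69e9ba
  after D1: wrote 2B at 0x07 = be36
  after D2: wrote 6B at 0x22 = 02db645d69e9
  after D3: wrote 7B at 0x12 = 5d69e9b7b137f1
  after D4: wrote 6B at 0x02 = 02db645d69e9
  after D5: wrote 2B at 0x0b = 69e9
query mem[0x05]=0x5d, mem[0x06]=0x69, mem[0x25]=0x5d

MEM[0x05,0x06,0x25] = 5d 69 5d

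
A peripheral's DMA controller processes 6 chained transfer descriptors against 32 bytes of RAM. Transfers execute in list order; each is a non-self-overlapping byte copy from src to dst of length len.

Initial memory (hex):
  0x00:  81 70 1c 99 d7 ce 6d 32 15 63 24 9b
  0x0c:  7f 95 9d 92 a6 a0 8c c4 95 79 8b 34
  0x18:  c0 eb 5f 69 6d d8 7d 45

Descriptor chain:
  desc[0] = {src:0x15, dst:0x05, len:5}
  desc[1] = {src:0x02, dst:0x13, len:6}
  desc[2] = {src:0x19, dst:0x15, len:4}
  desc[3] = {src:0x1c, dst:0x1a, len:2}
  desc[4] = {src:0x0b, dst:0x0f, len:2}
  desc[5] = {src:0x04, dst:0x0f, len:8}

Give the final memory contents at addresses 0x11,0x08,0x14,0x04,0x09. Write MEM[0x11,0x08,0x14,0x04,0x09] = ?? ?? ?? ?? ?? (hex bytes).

MEM[0x11,0x08,0x14,0x04,0x09] = 8b c0 eb d7 eb

[0] 0x15->0x05 len=5 : 79 8b 34 c0 eb
[1] 0x02->0x13 len=6 : 1c 99 d7 79 8b 34
[2] 0x19->0x15 len=4 : eb 5f 69 6d
[3] 0x1c->0x1a len=2 : 6d d8
[4] 0x0b->0x0f len=2 : 9b 7f
[5] 0x04->0x0f len=8 : d7 79 8b 34 c0 eb 24 9b
query mem[0x11]=0x8b, mem[0x08]=0xc0, mem[0x14]=0xeb, mem[0x04]=0xd7, mem[0x09]=0xeb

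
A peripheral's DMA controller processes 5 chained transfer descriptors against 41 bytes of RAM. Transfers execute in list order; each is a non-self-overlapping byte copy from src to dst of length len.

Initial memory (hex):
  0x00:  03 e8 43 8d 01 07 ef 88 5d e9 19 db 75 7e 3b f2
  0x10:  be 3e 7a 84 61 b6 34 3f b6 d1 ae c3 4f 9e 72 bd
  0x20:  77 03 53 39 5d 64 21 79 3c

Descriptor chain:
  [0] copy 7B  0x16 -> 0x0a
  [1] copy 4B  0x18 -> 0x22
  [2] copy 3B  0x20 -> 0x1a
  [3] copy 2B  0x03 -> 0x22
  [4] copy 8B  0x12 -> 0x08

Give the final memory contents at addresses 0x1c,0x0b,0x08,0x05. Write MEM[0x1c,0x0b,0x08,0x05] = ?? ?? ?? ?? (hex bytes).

MEM[0x1c,0x0b,0x08,0x05] = b6 b6 7a 07

D0: mem[0x0a..0x10] <- [34 3f b6 d1 ae c3 4f]
D1: mem[0x22..0x25] <- [b6 d1 ae c3]
D2: mem[0x1a..0x1c] <- [77 03 b6]
D3: mem[0x22..0x23] <- [8d 01]
D4: mem[0x08..0x0f] <- [7a 84 61 b6 34 3f b6 d1]
query mem[0x1c]=0xb6, mem[0x0b]=0xb6, mem[0x08]=0x7a, mem[0x05]=0x07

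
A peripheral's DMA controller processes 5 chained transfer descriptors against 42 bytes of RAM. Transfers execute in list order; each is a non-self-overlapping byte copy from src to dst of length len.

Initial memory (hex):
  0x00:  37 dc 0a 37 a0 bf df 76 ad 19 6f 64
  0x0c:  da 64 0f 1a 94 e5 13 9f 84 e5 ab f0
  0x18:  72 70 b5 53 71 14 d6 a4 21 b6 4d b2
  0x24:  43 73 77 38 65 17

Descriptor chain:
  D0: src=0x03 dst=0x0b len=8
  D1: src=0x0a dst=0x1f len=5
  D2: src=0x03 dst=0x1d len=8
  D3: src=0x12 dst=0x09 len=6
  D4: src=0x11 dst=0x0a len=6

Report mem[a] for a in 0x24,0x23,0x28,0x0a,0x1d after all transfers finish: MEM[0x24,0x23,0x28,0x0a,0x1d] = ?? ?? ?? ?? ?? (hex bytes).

#0 dst[0x0b+8] := {0x37,0xa0,0xbf,0xdf,0x76,0xad,0x19,0x6f}
#1 dst[0x1f+5] := {0x6f,0x37,0xa0,0xbf,0xdf}
#2 dst[0x1d+8] := {0x37,0xa0,0xbf,0xdf,0x76,0xad,0x19,0x6f}
#3 dst[0x09+6] := {0x6f,0x9f,0x84,0xe5,0xab,0xf0}
#4 dst[0x0a+6] := {0x19,0x6f,0x9f,0x84,0xe5,0xab}
query mem[0x24]=0x6f, mem[0x23]=0x19, mem[0x28]=0x65, mem[0x0a]=0x19, mem[0x1d]=0x37

MEM[0x24,0x23,0x28,0x0a,0x1d] = 6f 19 65 19 37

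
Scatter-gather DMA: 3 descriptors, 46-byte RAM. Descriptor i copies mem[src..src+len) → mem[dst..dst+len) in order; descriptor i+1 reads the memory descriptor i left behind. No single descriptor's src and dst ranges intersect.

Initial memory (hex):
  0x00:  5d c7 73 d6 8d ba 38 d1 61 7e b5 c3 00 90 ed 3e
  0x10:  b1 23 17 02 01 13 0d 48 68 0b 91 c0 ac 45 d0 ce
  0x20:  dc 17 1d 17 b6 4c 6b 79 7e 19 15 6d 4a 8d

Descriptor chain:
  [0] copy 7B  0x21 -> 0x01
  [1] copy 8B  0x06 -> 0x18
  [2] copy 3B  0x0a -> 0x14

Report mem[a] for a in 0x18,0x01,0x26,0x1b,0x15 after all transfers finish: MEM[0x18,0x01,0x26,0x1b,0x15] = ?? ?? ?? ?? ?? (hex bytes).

[0] 0x21->0x01 len=7 : 17 1d 17 b6 4c 6b 79
[1] 0x06->0x18 len=8 : 6b 79 61 7e b5 c3 00 90
[2] 0x0a->0x14 len=3 : b5 c3 00
query mem[0x18]=0x6b, mem[0x01]=0x17, mem[0x26]=0x6b, mem[0x1b]=0x7e, mem[0x15]=0xc3

MEM[0x18,0x01,0x26,0x1b,0x15] = 6b 17 6b 7e c3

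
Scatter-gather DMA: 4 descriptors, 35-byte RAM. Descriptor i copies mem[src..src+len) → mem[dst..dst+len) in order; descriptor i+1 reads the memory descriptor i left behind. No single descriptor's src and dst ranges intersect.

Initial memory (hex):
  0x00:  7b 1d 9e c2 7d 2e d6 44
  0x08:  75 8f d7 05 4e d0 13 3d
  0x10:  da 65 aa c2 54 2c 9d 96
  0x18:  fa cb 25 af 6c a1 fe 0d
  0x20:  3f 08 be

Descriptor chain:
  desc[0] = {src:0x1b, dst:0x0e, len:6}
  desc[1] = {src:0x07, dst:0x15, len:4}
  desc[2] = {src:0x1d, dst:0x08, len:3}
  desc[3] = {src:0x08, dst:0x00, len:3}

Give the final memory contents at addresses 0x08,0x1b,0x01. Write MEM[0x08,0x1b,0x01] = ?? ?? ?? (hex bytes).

MEM[0x08,0x1b,0x01] = a1 af fe

D0: mem[0x0e..0x13] <- [af 6c a1 fe 0d 3f]
D1: mem[0x15..0x18] <- [44 75 8f d7]
D2: mem[0x08..0x0a] <- [a1 fe 0d]
D3: mem[0x00..0x02] <- [a1 fe 0d]
query mem[0x08]=0xa1, mem[0x1b]=0xaf, mem[0x01]=0xfe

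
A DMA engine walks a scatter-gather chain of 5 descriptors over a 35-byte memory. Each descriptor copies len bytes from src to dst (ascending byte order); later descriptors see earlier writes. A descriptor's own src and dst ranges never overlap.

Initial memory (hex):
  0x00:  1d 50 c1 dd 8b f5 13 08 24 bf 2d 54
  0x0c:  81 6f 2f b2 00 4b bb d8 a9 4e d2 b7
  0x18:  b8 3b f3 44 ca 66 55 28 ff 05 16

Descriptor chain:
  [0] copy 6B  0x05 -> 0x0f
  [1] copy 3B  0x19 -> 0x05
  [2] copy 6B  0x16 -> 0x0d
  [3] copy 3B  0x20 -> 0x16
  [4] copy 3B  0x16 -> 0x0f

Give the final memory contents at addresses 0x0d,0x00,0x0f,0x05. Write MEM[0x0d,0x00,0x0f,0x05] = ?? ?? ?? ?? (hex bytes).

MEM[0x0d,0x00,0x0f,0x05] = d2 1d ff 3b

D0: mem[0x0f..0x14] <- [f5 13 08 24 bf 2d]
D1: mem[0x05..0x07] <- [3b f3 44]
D2: mem[0x0d..0x12] <- [d2 b7 b8 3b f3 44]
D3: mem[0x16..0x18] <- [ff 05 16]
D4: mem[0x0f..0x11] <- [ff 05 16]
query mem[0x0d]=0xd2, mem[0x00]=0x1d, mem[0x0f]=0xff, mem[0x05]=0x3b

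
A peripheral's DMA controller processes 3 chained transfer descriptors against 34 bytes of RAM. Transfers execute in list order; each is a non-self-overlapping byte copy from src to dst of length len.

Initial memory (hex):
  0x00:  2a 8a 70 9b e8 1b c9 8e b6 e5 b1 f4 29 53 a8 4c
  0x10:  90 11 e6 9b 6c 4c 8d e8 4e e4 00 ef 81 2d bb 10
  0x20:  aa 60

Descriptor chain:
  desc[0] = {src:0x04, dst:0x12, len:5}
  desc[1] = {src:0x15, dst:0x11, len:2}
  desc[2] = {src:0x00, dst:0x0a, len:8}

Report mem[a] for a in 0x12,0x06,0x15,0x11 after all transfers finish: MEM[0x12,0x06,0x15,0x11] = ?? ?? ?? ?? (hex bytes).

MEM[0x12,0x06,0x15,0x11] = b6 c9 8e 8e

#0 dst[0x12+5] := {0xe8,0x1b,0xc9,0x8e,0xb6}
#1 dst[0x11+2] := {0x8e,0xb6}
#2 dst[0x0a+8] := {0x2a,0x8a,0x70,0x9b,0xe8,0x1b,0xc9,0x8e}
query mem[0x12]=0xb6, mem[0x06]=0xc9, mem[0x15]=0x8e, mem[0x11]=0x8e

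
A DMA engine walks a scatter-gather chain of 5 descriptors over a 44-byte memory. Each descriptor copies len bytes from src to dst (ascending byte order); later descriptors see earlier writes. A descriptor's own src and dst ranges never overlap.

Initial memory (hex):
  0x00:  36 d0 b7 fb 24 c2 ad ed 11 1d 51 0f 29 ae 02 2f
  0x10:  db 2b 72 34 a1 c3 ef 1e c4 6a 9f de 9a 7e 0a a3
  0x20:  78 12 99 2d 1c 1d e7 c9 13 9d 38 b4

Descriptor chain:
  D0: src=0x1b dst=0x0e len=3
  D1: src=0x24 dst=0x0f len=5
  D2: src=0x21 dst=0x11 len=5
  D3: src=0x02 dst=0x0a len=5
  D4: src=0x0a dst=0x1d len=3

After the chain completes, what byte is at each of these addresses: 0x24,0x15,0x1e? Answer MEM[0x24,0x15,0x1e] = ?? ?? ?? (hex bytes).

MEM[0x24,0x15,0x1e] = 1c 1d fb

#0 dst[0x0e+3] := {0xde,0x9a,0x7e}
#1 dst[0x0f+5] := {0x1c,0x1d,0xe7,0xc9,0x13}
#2 dst[0x11+5] := {0x12,0x99,0x2d,0x1c,0x1d}
#3 dst[0x0a+5] := {0xb7,0xfb,0x24,0xc2,0xad}
#4 dst[0x1d+3] := {0xb7,0xfb,0x24}
query mem[0x24]=0x1c, mem[0x15]=0x1d, mem[0x1e]=0xfb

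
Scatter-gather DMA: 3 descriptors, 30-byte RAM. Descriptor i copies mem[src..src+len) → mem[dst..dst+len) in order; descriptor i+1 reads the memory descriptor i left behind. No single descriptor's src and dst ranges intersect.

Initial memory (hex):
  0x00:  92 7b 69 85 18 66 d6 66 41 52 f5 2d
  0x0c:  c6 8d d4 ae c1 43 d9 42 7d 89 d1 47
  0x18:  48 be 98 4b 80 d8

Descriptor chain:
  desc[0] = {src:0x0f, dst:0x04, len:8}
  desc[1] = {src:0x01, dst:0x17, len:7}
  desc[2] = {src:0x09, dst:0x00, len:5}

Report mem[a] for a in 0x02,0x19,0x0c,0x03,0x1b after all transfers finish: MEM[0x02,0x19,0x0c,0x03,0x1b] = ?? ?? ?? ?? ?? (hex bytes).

MEM[0x02,0x19,0x0c,0x03,0x1b] = d1 85 c6 c6 c1

D0: mem[0x04..0x0b] <- [ae c1 43 d9 42 7d 89 d1]
D1: mem[0x17..0x1d] <- [7b 69 85 ae c1 43 d9]
D2: mem[0x00..0x04] <- [7d 89 d1 c6 8d]
query mem[0x02]=0xd1, mem[0x19]=0x85, mem[0x0c]=0xc6, mem[0x03]=0xc6, mem[0x1b]=0xc1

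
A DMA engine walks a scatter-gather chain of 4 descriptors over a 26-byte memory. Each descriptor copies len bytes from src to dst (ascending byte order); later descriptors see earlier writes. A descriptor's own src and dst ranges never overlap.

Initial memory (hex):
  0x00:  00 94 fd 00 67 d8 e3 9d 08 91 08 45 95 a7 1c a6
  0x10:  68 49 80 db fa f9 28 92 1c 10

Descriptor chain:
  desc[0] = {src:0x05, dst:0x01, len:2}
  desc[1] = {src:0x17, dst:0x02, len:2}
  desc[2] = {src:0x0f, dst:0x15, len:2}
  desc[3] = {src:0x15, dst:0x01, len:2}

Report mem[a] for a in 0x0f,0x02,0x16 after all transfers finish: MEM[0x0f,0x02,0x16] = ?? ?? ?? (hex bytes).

[0] 0x05->0x01 len=2 : d8 e3
[1] 0x17->0x02 len=2 : 92 1c
[2] 0x0f->0x15 len=2 : a6 68
[3] 0x15->0x01 len=2 : a6 68
query mem[0x0f]=0xa6, mem[0x02]=0x68, mem[0x16]=0x68

MEM[0x0f,0x02,0x16] = a6 68 68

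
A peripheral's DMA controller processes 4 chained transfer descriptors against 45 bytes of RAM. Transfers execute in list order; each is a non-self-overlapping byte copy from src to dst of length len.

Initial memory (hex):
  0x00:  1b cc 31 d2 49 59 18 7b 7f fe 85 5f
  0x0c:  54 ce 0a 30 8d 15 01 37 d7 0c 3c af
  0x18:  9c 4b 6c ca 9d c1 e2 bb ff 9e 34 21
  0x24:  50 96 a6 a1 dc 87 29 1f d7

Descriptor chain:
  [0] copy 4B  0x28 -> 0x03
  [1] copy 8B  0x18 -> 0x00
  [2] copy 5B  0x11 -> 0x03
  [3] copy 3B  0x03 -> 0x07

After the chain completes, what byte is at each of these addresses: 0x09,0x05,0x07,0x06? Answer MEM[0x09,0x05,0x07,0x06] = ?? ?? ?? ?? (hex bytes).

  after D0: wrote 4B at 0x03 = dc87291f
  after D1: wrote 8B at 0x00 = 9c4b6cca9dc1e2bb
  after D2: wrote 5B at 0x03 = 150137d70c
  after D3: wrote 3B at 0x07 = 150137
query mem[0x09]=0x37, mem[0x05]=0x37, mem[0x07]=0x15, mem[0x06]=0xd7

MEM[0x09,0x05,0x07,0x06] = 37 37 15 d7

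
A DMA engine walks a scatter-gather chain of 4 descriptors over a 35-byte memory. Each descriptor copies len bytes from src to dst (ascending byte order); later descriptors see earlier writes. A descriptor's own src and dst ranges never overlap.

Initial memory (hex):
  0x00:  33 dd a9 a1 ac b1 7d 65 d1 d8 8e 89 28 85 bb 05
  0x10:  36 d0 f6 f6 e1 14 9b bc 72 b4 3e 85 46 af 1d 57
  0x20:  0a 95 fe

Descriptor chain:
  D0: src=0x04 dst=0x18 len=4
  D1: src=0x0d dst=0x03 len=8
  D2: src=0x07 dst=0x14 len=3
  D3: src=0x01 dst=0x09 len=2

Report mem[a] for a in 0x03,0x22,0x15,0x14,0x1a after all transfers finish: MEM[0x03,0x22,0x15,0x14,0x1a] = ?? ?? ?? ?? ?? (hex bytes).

MEM[0x03,0x22,0x15,0x14,0x1a] = 85 fe f6 d0 7d

[0] 0x04->0x18 len=4 : ac b1 7d 65
[1] 0x0d->0x03 len=8 : 85 bb 05 36 d0 f6 f6 e1
[2] 0x07->0x14 len=3 : d0 f6 f6
[3] 0x01->0x09 len=2 : dd a9
query mem[0x03]=0x85, mem[0x22]=0xfe, mem[0x15]=0xf6, mem[0x14]=0xd0, mem[0x1a]=0x7d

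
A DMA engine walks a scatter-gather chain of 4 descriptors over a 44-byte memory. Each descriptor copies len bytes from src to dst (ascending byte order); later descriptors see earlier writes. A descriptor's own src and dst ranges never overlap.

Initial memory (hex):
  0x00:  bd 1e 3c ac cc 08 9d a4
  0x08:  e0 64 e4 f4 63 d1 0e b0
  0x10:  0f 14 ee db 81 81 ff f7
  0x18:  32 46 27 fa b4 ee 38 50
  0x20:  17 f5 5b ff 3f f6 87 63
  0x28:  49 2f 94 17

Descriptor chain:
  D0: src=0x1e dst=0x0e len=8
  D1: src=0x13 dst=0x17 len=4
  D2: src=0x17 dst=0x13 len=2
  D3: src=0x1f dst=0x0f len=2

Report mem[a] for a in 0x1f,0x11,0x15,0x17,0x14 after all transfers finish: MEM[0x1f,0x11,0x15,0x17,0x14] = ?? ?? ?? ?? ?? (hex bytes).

#0 dst[0x0e+8] := {0x38,0x50,0x17,0xf5,0x5b,0xff,0x3f,0xf6}
#1 dst[0x17+4] := {0xff,0x3f,0xf6,0xff}
#2 dst[0x13+2] := {0xff,0x3f}
#3 dst[0x0f+2] := {0x50,0x17}
query mem[0x1f]=0x50, mem[0x11]=0xf5, mem[0x15]=0xf6, mem[0x17]=0xff, mem[0x14]=0x3f

MEM[0x1f,0x11,0x15,0x17,0x14] = 50 f5 f6 ff 3f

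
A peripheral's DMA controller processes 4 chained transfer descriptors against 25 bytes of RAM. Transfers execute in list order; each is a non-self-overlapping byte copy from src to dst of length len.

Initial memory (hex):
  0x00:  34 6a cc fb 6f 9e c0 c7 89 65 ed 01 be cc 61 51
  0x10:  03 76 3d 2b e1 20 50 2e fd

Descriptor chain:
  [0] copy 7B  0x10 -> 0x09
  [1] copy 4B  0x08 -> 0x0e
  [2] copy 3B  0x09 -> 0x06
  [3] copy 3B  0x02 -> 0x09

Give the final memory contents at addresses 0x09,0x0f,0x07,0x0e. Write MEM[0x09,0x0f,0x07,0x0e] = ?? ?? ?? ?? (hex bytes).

MEM[0x09,0x0f,0x07,0x0e] = cc 03 76 89

#0 dst[0x09+7] := {0x03,0x76,0x3d,0x2b,0xe1,0x20,0x50}
#1 dst[0x0e+4] := {0x89,0x03,0x76,0x3d}
#2 dst[0x06+3] := {0x03,0x76,0x3d}
#3 dst[0x09+3] := {0xcc,0xfb,0x6f}
query mem[0x09]=0xcc, mem[0x0f]=0x03, mem[0x07]=0x76, mem[0x0e]=0x89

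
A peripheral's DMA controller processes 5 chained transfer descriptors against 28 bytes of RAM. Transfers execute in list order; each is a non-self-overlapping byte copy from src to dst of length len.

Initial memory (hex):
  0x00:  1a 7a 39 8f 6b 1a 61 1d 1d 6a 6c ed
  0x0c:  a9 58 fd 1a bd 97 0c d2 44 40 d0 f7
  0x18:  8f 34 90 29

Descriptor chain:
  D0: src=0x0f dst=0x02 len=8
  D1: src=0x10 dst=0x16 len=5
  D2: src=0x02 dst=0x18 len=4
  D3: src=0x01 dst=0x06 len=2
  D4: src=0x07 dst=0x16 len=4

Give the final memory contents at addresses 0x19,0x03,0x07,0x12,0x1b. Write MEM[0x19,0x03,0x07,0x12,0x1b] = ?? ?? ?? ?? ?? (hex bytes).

MEM[0x19,0x03,0x07,0x12,0x1b] = 6c bd 1a 0c 0c

#0 dst[0x02+8] := {0x1a,0xbd,0x97,0x0c,0xd2,0x44,0x40,0xd0}
#1 dst[0x16+5] := {0xbd,0x97,0x0c,0xd2,0x44}
#2 dst[0x18+4] := {0x1a,0xbd,0x97,0x0c}
#3 dst[0x06+2] := {0x7a,0x1a}
#4 dst[0x16+4] := {0x1a,0x40,0xd0,0x6c}
query mem[0x19]=0x6c, mem[0x03]=0xbd, mem[0x07]=0x1a, mem[0x12]=0x0c, mem[0x1b]=0x0c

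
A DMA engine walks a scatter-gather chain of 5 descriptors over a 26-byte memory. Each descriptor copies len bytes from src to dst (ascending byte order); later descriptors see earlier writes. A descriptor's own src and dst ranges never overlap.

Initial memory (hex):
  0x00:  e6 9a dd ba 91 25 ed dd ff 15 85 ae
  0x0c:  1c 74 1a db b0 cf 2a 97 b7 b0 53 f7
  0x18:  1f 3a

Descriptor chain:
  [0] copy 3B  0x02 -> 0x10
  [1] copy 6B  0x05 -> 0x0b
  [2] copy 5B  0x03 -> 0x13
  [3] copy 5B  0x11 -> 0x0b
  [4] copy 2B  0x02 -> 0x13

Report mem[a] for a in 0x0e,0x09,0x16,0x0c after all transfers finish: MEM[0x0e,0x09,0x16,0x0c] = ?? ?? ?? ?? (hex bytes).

MEM[0x0e,0x09,0x16,0x0c] = 91 15 ed 91

#0 dst[0x10+3] := {0xdd,0xba,0x91}
#1 dst[0x0b+6] := {0x25,0xed,0xdd,0xff,0x15,0x85}
#2 dst[0x13+5] := {0xba,0x91,0x25,0xed,0xdd}
#3 dst[0x0b+5] := {0xba,0x91,0xba,0x91,0x25}
#4 dst[0x13+2] := {0xdd,0xba}
query mem[0x0e]=0x91, mem[0x09]=0x15, mem[0x16]=0xed, mem[0x0c]=0x91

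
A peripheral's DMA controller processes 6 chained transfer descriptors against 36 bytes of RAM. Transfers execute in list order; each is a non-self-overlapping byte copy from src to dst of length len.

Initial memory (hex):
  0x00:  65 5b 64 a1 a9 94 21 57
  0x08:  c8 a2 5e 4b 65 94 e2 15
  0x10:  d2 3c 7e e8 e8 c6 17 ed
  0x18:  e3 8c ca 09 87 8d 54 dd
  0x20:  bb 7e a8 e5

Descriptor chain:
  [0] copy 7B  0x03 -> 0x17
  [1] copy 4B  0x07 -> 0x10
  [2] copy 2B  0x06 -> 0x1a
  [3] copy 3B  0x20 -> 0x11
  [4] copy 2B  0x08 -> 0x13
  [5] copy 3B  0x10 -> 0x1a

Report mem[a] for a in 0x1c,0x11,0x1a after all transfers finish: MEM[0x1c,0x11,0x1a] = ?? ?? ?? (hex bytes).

MEM[0x1c,0x11,0x1a] = 7e bb 57

D0: mem[0x17..0x1d] <- [a1 a9 94 21 57 c8 a2]
D1: mem[0x10..0x13] <- [57 c8 a2 5e]
D2: mem[0x1a..0x1b] <- [21 57]
D3: mem[0x11..0x13] <- [bb 7e a8]
D4: mem[0x13..0x14] <- [c8 a2]
D5: mem[0x1a..0x1c] <- [57 bb 7e]
query mem[0x1c]=0x7e, mem[0x11]=0xbb, mem[0x1a]=0x57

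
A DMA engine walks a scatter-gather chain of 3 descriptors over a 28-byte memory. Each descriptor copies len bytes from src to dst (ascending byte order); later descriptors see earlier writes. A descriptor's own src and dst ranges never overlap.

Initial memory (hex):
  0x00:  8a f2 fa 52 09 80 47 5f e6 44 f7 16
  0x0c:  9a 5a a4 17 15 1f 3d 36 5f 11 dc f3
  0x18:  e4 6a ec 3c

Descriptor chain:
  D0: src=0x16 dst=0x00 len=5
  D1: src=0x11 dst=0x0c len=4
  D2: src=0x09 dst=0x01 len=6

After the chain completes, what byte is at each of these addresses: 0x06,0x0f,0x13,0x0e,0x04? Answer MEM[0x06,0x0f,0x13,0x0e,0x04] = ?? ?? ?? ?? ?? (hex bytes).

D0: mem[0x00..0x04] <- [dc f3 e4 6a ec]
D1: mem[0x0c..0x0f] <- [1f 3d 36 5f]
D2: mem[0x01..0x06] <- [44 f7 16 1f 3d 36]
query mem[0x06]=0x36, mem[0x0f]=0x5f, mem[0x13]=0x36, mem[0x0e]=0x36, mem[0x04]=0x1f

MEM[0x06,0x0f,0x13,0x0e,0x04] = 36 5f 36 36 1f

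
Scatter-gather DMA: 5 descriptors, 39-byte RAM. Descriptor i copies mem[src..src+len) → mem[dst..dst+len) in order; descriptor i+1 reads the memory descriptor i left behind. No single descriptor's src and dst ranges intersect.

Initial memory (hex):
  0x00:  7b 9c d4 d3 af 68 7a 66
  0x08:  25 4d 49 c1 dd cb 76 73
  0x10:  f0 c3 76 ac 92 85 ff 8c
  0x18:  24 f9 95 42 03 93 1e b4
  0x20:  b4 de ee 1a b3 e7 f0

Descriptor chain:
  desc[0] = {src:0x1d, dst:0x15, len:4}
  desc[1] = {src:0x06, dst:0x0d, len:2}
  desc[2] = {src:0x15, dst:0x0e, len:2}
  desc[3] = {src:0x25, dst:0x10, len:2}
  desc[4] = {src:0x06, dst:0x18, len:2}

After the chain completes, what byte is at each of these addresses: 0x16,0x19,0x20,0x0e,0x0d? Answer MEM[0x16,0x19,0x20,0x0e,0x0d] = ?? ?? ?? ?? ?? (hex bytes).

[0] 0x1d->0x15 len=4 : 93 1e b4 b4
[1] 0x06->0x0d len=2 : 7a 66
[2] 0x15->0x0e len=2 : 93 1e
[3] 0x25->0x10 len=2 : e7 f0
[4] 0x06->0x18 len=2 : 7a 66
query mem[0x16]=0x1e, mem[0x19]=0x66, mem[0x20]=0xb4, mem[0x0e]=0x93, mem[0x0d]=0x7a

MEM[0x16,0x19,0x20,0x0e,0x0d] = 1e 66 b4 93 7a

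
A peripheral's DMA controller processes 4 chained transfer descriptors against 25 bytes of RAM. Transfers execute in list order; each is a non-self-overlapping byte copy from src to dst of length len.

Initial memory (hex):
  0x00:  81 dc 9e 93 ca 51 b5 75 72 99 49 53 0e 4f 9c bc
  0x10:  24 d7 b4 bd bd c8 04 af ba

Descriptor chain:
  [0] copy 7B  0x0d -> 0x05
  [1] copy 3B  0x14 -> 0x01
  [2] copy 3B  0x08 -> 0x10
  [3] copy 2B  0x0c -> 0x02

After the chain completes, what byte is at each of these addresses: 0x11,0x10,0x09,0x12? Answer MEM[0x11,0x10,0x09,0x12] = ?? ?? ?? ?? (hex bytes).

MEM[0x11,0x10,0x09,0x12] = d7 24 d7 b4

#0 dst[0x05+7] := {0x4f,0x9c,0xbc,0x24,0xd7,0xb4,0xbd}
#1 dst[0x01+3] := {0xbd,0xc8,0x04}
#2 dst[0x10+3] := {0x24,0xd7,0xb4}
#3 dst[0x02+2] := {0x0e,0x4f}
query mem[0x11]=0xd7, mem[0x10]=0x24, mem[0x09]=0xd7, mem[0x12]=0xb4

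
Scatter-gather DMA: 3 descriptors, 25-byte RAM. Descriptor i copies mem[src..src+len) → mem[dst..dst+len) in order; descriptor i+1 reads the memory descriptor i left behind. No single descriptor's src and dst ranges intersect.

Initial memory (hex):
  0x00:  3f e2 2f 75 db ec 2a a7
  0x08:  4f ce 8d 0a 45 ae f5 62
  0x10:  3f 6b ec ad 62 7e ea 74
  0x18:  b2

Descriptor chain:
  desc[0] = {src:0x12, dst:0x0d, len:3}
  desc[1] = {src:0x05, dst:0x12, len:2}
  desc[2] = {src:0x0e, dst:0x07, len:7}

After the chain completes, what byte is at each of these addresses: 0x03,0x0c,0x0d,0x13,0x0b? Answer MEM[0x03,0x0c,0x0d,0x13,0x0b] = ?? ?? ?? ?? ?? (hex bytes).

MEM[0x03,0x0c,0x0d,0x13,0x0b] = 75 2a 62 2a ec

  after D0: wrote 3B at 0x0d = ecad62
  after D1: wrote 2B at 0x12 = ec2a
  after D2: wrote 7B at 0x07 = ad623f6bec2a62
query mem[0x03]=0x75, mem[0x0c]=0x2a, mem[0x0d]=0x62, mem[0x13]=0x2a, mem[0x0b]=0xec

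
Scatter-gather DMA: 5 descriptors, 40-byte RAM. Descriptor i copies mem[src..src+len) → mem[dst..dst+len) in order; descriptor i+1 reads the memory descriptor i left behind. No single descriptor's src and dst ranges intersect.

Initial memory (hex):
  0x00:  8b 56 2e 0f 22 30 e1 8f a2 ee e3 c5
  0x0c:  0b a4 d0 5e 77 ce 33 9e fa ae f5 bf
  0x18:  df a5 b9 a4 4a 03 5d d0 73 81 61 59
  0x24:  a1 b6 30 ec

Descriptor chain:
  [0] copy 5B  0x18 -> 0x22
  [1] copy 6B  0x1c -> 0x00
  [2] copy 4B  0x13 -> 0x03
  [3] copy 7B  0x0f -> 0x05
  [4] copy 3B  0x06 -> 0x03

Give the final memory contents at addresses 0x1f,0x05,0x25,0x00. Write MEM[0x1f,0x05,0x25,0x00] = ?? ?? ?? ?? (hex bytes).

MEM[0x1f,0x05,0x25,0x00] = d0 33 a4 4a

  after D0: wrote 5B at 0x22 = dfa5b9a44a
  after D1: wrote 6B at 0x00 = 4a035dd07381
  after D2: wrote 4B at 0x03 = 9efaaef5
  after D3: wrote 7B at 0x05 = 5e77ce339efaae
  after D4: wrote 3B at 0x03 = 77ce33
query mem[0x1f]=0xd0, mem[0x05]=0x33, mem[0x25]=0xa4, mem[0x00]=0x4a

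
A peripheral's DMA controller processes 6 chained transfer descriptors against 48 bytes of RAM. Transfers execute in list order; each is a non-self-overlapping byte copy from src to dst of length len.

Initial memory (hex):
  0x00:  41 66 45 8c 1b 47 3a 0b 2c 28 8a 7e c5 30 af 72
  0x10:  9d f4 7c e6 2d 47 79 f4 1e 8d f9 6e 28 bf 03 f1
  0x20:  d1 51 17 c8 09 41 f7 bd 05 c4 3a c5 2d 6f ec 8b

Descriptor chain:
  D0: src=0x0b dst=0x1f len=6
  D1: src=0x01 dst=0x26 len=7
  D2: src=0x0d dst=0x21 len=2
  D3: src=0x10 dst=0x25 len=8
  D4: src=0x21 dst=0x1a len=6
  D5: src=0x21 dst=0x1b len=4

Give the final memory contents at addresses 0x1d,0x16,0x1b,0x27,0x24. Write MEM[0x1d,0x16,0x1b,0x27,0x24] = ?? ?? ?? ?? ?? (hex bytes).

D0: mem[0x1f..0x24] <- [7e c5 30 af 72 9d]
D1: mem[0x26..0x2c] <- [66 45 8c 1b 47 3a 0b]
D2: mem[0x21..0x22] <- [30 af]
D3: mem[0x25..0x2c] <- [9d f4 7c e6 2d 47 79 f4]
D4: mem[0x1a..0x1f] <- [30 af 72 9d 9d f4]
D5: mem[0x1b..0x1e] <- [30 af 72 9d]
query mem[0x1d]=0x72, mem[0x16]=0x79, mem[0x1b]=0x30, mem[0x27]=0x7c, mem[0x24]=0x9d

MEM[0x1d,0x16,0x1b,0x27,0x24] = 72 79 30 7c 9d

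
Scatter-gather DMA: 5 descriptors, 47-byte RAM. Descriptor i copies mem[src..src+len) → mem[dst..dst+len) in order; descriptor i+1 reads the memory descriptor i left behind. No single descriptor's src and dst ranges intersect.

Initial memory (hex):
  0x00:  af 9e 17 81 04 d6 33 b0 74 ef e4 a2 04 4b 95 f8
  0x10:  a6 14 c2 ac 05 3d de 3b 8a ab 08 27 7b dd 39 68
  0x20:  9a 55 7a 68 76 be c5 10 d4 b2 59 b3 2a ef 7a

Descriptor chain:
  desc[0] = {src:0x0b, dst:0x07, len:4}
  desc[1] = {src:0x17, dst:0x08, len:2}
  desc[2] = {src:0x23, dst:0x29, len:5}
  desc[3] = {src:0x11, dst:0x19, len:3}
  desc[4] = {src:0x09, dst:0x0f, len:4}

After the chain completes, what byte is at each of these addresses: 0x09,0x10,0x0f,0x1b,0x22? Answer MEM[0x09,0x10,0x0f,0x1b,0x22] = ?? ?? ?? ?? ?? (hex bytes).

MEM[0x09,0x10,0x0f,0x1b,0x22] = 8a 95 8a ac 7a

#0 dst[0x07+4] := {0xa2,0x04,0x4b,0x95}
#1 dst[0x08+2] := {0x3b,0x8a}
#2 dst[0x29+5] := {0x68,0x76,0xbe,0xc5,0x10}
#3 dst[0x19+3] := {0x14,0xc2,0xac}
#4 dst[0x0f+4] := {0x8a,0x95,0xa2,0x04}
query mem[0x09]=0x8a, mem[0x10]=0x95, mem[0x0f]=0x8a, mem[0x1b]=0xac, mem[0x22]=0x7a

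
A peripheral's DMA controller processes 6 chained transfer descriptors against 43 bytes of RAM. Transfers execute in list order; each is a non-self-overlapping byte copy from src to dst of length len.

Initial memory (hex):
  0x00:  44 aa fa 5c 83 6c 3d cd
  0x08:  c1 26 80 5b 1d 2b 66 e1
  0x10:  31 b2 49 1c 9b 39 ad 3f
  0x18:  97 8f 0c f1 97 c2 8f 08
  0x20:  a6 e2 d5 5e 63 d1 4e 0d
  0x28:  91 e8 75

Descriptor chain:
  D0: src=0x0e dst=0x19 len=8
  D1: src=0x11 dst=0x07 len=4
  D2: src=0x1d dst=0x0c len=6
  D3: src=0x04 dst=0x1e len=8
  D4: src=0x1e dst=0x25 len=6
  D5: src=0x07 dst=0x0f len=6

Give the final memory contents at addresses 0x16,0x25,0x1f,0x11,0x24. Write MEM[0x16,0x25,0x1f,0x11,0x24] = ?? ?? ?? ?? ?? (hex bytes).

MEM[0x16,0x25,0x1f,0x11,0x24] = ad 83 6c 1c 9b

[0] 0x0e->0x19 len=8 : 66 e1 31 b2 49 1c 9b 39
[1] 0x11->0x07 len=4 : b2 49 1c 9b
[2] 0x1d->0x0c len=6 : 49 1c 9b 39 e2 d5
[3] 0x04->0x1e len=8 : 83 6c 3d b2 49 1c 9b 5b
[4] 0x1e->0x25 len=6 : 83 6c 3d b2 49 1c
[5] 0x07->0x0f len=6 : b2 49 1c 9b 5b 49
query mem[0x16]=0xad, mem[0x25]=0x83, mem[0x1f]=0x6c, mem[0x11]=0x1c, mem[0x24]=0x9b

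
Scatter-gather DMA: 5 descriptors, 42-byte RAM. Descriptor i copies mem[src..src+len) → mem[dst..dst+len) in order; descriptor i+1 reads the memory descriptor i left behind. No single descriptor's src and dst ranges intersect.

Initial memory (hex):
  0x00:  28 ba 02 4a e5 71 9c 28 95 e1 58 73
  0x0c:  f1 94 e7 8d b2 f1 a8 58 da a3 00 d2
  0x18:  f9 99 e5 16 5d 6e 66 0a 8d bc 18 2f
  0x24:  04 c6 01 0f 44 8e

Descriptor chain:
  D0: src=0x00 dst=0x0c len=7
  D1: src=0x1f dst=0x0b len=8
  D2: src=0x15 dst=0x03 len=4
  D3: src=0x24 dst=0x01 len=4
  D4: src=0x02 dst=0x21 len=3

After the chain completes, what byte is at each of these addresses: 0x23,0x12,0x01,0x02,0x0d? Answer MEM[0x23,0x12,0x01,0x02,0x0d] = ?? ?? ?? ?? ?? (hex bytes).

  after D0: wrote 7B at 0x0c = 28ba024ae5719c
  after D1: wrote 8B at 0x0b = 0a8dbc182f04c601
  after D2: wrote 4B at 0x03 = a300d2f9
  after D3: wrote 4B at 0x01 = 04c6010f
  after D4: wrote 3B at 0x21 = c6010f
query mem[0x23]=0x0f, mem[0x12]=0x01, mem[0x01]=0x04, mem[0x02]=0xc6, mem[0x0d]=0xbc

MEM[0x23,0x12,0x01,0x02,0x0d] = 0f 01 04 c6 bc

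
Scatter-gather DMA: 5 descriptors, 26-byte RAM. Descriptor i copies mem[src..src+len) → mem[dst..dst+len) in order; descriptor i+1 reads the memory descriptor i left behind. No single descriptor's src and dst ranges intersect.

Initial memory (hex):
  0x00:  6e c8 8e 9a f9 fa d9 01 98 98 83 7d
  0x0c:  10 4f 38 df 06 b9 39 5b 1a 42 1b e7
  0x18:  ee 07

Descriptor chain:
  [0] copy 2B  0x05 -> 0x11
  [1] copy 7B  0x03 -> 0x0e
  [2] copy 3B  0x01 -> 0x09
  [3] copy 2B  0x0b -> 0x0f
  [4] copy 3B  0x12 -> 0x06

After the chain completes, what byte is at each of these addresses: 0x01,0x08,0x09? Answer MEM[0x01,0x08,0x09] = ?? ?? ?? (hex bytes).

MEM[0x01,0x08,0x09] = c8 98 c8

D0: mem[0x11..0x12] <- [fa d9]
D1: mem[0x0e..0x14] <- [9a f9 fa d9 01 98 98]
D2: mem[0x09..0x0b] <- [c8 8e 9a]
D3: mem[0x0f..0x10] <- [9a 10]
D4: mem[0x06..0x08] <- [01 98 98]
query mem[0x01]=0xc8, mem[0x08]=0x98, mem[0x09]=0xc8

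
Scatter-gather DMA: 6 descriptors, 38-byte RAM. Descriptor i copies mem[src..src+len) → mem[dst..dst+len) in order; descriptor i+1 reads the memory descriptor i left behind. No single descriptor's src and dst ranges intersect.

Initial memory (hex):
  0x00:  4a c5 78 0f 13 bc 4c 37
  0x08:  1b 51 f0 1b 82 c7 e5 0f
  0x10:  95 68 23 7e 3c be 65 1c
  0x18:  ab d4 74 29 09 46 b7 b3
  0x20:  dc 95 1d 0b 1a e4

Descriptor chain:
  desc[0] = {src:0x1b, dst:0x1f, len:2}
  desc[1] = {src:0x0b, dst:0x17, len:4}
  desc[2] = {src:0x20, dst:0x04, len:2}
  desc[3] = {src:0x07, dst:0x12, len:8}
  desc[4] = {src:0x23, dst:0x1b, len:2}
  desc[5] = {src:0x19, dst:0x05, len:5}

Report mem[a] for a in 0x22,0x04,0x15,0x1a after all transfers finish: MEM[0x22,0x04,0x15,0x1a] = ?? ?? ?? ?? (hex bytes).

MEM[0x22,0x04,0x15,0x1a] = 1d 09 f0 e5

#0 dst[0x1f+2] := {0x29,0x09}
#1 dst[0x17+4] := {0x1b,0x82,0xc7,0xe5}
#2 dst[0x04+2] := {0x09,0x95}
#3 dst[0x12+8] := {0x37,0x1b,0x51,0xf0,0x1b,0x82,0xc7,0xe5}
#4 dst[0x1b+2] := {0x0b,0x1a}
#5 dst[0x05+5] := {0xe5,0xe5,0x0b,0x1a,0x46}
query mem[0x22]=0x1d, mem[0x04]=0x09, mem[0x15]=0xf0, mem[0x1a]=0xe5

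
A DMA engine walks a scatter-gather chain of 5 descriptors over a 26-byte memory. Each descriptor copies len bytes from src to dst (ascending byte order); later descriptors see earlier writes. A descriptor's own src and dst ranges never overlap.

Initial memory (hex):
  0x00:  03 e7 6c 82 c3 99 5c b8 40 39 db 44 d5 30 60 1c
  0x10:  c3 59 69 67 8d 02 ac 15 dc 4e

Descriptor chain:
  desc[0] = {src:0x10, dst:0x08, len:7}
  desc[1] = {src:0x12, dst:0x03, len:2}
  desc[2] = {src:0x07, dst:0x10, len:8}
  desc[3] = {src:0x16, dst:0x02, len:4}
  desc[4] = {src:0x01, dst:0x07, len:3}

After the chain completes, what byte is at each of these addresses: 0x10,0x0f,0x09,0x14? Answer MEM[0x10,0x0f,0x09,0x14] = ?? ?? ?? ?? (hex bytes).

[0] 0x10->0x08 len=7 : c3 59 69 67 8d 02 ac
[1] 0x12->0x03 len=2 : 69 67
[2] 0x07->0x10 len=8 : b8 c3 59 69 67 8d 02 ac
[3] 0x16->0x02 len=4 : 02 ac dc 4e
[4] 0x01->0x07 len=3 : e7 02 ac
query mem[0x10]=0xb8, mem[0x0f]=0x1c, mem[0x09]=0xac, mem[0x14]=0x67

MEM[0x10,0x0f,0x09,0x14] = b8 1c ac 67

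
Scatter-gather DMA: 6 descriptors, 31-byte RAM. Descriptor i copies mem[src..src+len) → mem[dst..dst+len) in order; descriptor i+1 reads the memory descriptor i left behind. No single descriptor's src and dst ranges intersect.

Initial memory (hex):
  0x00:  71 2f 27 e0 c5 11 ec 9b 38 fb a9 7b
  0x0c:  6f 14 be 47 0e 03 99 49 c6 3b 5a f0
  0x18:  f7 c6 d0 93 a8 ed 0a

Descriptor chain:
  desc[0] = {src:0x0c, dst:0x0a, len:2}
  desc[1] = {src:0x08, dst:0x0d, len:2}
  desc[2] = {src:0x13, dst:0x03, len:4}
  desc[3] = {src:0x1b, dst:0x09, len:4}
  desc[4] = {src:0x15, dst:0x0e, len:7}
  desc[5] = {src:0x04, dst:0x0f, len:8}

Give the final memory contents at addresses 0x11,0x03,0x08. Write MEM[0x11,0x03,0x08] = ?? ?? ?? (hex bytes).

MEM[0x11,0x03,0x08] = 5a 49 38

#0 dst[0x0a+2] := {0x6f,0x14}
#1 dst[0x0d+2] := {0x38,0xfb}
#2 dst[0x03+4] := {0x49,0xc6,0x3b,0x5a}
#3 dst[0x09+4] := {0x93,0xa8,0xed,0x0a}
#4 dst[0x0e+7] := {0x3b,0x5a,0xf0,0xf7,0xc6,0xd0,0x93}
#5 dst[0x0f+8] := {0xc6,0x3b,0x5a,0x9b,0x38,0x93,0xa8,0xed}
query mem[0x11]=0x5a, mem[0x03]=0x49, mem[0x08]=0x38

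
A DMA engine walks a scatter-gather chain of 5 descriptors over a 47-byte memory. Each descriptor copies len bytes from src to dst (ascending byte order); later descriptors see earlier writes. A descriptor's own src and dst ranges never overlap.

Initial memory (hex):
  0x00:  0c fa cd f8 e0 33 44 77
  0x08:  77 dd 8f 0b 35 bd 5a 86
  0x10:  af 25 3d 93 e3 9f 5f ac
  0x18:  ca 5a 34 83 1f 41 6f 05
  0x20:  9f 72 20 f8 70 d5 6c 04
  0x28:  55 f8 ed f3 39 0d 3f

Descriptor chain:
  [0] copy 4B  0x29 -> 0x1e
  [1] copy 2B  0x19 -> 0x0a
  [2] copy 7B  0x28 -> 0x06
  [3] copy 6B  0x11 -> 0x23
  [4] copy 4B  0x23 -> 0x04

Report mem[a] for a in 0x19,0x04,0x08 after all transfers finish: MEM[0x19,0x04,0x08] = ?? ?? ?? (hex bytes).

MEM[0x19,0x04,0x08] = 5a 25 ed

D0: mem[0x1e..0x21] <- [f8 ed f3 39]
D1: mem[0x0a..0x0b] <- [5a 34]
D2: mem[0x06..0x0c] <- [55 f8 ed f3 39 0d 3f]
D3: mem[0x23..0x28] <- [25 3d 93 e3 9f 5f]
D4: mem[0x04..0x07] <- [25 3d 93 e3]
query mem[0x19]=0x5a, mem[0x04]=0x25, mem[0x08]=0xed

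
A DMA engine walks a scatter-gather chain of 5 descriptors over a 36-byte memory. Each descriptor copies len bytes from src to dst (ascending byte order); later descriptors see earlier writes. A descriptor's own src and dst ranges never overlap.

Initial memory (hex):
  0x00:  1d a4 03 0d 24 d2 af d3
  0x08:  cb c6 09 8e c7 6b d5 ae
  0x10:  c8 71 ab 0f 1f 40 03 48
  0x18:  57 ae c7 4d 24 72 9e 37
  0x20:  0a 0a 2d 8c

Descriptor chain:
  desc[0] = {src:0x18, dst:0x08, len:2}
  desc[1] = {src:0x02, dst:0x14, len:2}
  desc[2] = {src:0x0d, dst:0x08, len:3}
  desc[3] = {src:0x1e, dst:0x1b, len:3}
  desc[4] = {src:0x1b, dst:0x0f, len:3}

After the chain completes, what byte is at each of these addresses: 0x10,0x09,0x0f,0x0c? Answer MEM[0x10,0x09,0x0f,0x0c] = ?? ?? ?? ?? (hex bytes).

MEM[0x10,0x09,0x0f,0x0c] = 37 d5 9e c7

#0 dst[0x08+2] := {0x57,0xae}
#1 dst[0x14+2] := {0x03,0x0d}
#2 dst[0x08+3] := {0x6b,0xd5,0xae}
#3 dst[0x1b+3] := {0x9e,0x37,0x0a}
#4 dst[0x0f+3] := {0x9e,0x37,0x0a}
query mem[0x10]=0x37, mem[0x09]=0xd5, mem[0x0f]=0x9e, mem[0x0c]=0xc7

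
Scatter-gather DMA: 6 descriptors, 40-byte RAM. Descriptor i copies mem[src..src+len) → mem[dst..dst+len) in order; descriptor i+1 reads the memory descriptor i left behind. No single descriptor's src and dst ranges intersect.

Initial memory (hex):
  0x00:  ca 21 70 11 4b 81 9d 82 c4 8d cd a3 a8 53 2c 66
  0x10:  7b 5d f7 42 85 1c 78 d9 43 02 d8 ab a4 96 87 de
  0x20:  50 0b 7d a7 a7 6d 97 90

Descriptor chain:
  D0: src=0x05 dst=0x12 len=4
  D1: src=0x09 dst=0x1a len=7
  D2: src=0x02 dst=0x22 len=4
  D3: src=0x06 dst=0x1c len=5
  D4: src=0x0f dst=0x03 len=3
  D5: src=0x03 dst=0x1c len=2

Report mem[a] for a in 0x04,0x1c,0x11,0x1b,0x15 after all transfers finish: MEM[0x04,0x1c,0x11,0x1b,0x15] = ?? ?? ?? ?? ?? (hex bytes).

MEM[0x04,0x1c,0x11,0x1b,0x15] = 7b 66 5d cd c4

#0 dst[0x12+4] := {0x81,0x9d,0x82,0xc4}
#1 dst[0x1a+7] := {0x8d,0xcd,0xa3,0xa8,0x53,0x2c,0x66}
#2 dst[0x22+4] := {0x70,0x11,0x4b,0x81}
#3 dst[0x1c+5] := {0x9d,0x82,0xc4,0x8d,0xcd}
#4 dst[0x03+3] := {0x66,0x7b,0x5d}
#5 dst[0x1c+2] := {0x66,0x7b}
query mem[0x04]=0x7b, mem[0x1c]=0x66, mem[0x11]=0x5d, mem[0x1b]=0xcd, mem[0x15]=0xc4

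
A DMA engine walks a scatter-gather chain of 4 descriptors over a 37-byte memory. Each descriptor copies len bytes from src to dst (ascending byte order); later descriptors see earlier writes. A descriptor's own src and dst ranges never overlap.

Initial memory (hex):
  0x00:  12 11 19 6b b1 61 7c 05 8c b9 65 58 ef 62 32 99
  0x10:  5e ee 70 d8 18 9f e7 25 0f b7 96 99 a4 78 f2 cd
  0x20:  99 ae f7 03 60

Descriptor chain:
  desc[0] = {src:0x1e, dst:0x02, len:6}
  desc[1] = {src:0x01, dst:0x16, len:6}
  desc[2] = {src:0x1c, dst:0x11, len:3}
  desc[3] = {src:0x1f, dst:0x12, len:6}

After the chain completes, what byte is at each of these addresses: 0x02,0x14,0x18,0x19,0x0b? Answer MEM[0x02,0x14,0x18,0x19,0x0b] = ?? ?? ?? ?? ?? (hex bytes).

  after D0: wrote 6B at 0x02 = f2cd99aef703
  after D1: wrote 6B at 0x16 = 11f2cd99aef7
  after D2: wrote 3B at 0x11 = a478f2
  after D3: wrote 6B at 0x12 = cd99aef70360
query mem[0x02]=0xf2, mem[0x14]=0xae, mem[0x18]=0xcd, mem[0x19]=0x99, mem[0x0b]=0x58

MEM[0x02,0x14,0x18,0x19,0x0b] = f2 ae cd 99 58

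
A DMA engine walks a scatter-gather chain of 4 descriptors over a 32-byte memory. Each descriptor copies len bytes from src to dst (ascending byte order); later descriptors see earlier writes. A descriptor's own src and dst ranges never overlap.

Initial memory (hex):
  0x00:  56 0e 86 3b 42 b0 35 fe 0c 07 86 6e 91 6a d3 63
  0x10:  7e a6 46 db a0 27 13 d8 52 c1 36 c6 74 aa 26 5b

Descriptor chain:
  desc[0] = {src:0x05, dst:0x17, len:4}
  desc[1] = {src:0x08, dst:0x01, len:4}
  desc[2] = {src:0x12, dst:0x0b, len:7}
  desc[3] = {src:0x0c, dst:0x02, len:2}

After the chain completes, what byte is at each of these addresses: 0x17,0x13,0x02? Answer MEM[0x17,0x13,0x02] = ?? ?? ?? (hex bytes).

MEM[0x17,0x13,0x02] = b0 db db

D0: mem[0x17..0x1a] <- [b0 35 fe 0c]
D1: mem[0x01..0x04] <- [0c 07 86 6e]
D2: mem[0x0b..0x11] <- [46 db a0 27 13 b0 35]
D3: mem[0x02..0x03] <- [db a0]
query mem[0x17]=0xb0, mem[0x13]=0xdb, mem[0x02]=0xdb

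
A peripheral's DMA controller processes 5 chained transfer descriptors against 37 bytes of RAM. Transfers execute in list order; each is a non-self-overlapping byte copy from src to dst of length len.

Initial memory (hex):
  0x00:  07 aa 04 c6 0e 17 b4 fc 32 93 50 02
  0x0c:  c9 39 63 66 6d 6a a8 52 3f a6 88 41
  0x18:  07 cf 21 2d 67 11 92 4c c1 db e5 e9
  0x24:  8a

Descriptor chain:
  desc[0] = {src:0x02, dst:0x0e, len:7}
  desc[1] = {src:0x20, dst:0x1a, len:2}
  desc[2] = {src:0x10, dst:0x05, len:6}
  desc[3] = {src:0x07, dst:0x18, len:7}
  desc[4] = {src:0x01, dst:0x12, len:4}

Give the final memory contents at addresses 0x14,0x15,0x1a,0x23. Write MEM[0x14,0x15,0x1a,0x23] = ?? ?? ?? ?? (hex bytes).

[0] 0x02->0x0e len=7 : 04 c6 0e 17 b4 fc 32
[1] 0x20->0x1a len=2 : c1 db
[2] 0x10->0x05 len=6 : 0e 17 b4 fc 32 a6
[3] 0x07->0x18 len=7 : b4 fc 32 a6 02 c9 39
[4] 0x01->0x12 len=4 : aa 04 c6 0e
query mem[0x14]=0xc6, mem[0x15]=0x0e, mem[0x1a]=0x32, mem[0x23]=0xe9

MEM[0x14,0x15,0x1a,0x23] = c6 0e 32 e9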